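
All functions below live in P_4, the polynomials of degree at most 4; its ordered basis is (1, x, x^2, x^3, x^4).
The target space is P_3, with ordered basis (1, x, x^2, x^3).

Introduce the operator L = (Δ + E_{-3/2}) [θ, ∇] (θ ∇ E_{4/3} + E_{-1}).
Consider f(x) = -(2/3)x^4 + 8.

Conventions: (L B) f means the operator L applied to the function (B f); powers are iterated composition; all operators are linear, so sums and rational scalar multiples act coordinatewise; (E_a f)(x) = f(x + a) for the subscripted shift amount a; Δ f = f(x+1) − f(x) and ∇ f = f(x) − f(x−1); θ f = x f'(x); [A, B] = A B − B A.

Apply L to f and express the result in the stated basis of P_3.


E_{4/3} f = -(2/3)x^4 - (32/9)x^3 - (64/9)x^2 - (512/81)x + 1432/243
∇ E_{4/3} f = -(8/3)x^3 - (20/3)x^2 - (56/9)x - 170/81
θ ∇ E_{4/3} f = -8x^3 - (40/3)x^2 - (56/9)x
E_{-1} f = -(2/3)x^4 + (8/3)x^3 - 4x^2 + (8/3)x + 22/3
(θ ∇ E_{4/3} + E_{-1}) f = -(2/3)x^4 - (16/3)x^3 - (52/3)x^2 - (32/9)x + 22/3
∇ (θ ∇ E_{4/3} + E_{-1}) f = -(8/3)x^3 - 12x^2 - (64/3)x + 82/9
θ ∇ (θ ∇ E_{4/3} + E_{-1}) f = -8x^3 - 24x^2 - (64/3)x
θ (θ ∇ E_{4/3} + E_{-1}) f = -(8/3)x^4 - 16x^3 - (104/3)x^2 - (32/9)x
∇ θ (θ ∇ E_{4/3} + E_{-1}) f = -(32/3)x^3 - 32x^2 - 32x + 160/9
[θ, ∇] (θ ∇ E_{4/3} + E_{-1}) f = (8/3)x^3 + 8x^2 + (32/3)x - 160/9
Δ [θ, ∇] (θ ∇ E_{4/3} + E_{-1}) f = 8x^2 + 24x + 64/3
E_{-3/2} [θ, ∇] (θ ∇ E_{4/3} + E_{-1}) f = (8/3)x^3 - 4x^2 + (14/3)x - 223/9
(Δ + E_{-3/2}) [θ, ∇] (θ ∇ E_{4/3} + E_{-1}) f = (8/3)x^3 + 4x^2 + (86/3)x - 31/9

g(x) = (8/3)x^3 + 4x^2 + (86/3)x - 31/9


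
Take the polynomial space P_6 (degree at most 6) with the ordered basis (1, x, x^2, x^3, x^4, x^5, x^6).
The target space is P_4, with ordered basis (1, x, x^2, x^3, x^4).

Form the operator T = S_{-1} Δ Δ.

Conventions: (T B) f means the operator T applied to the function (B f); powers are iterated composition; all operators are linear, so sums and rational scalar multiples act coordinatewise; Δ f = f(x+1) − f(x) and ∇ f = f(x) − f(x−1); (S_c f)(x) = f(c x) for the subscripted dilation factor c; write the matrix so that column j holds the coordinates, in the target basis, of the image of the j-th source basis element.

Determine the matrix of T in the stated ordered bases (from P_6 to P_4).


the matrix is [[0, 0, 2, 6, 14, 30, 62]; [0, 0, 0, -6, -24, -70, -180]; [0, 0, 0, 0, 12, 60, 210]; [0, 0, 0, 0, 0, -20, -120]; [0, 0, 0, 0, 0, 0, 30]] (rows listed top to bottom)

image of 1: 0
image of x: 0
image of x^2: 2
image of x^3: -6x + 6
image of x^4: 12x^2 - 24x + 14
image of x^5: -20x^3 + 60x^2 - 70x + 30
image of x^6: 30x^4 - 120x^3 + 210x^2 - 180x + 62
each image's coordinates form column j of the matrix


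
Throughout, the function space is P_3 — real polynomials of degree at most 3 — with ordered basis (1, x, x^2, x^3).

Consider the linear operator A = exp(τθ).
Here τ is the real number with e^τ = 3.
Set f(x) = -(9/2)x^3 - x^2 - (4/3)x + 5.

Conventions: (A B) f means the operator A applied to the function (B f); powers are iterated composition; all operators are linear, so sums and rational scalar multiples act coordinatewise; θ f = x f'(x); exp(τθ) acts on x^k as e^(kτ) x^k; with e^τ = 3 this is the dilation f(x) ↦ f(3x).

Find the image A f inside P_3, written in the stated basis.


the image equals g(x) = -(243/2)x^3 - 9x^2 - 4x + 5

exp(τθ) x^k = e^(kτ) x^k; with e^τ = 3 this sends x^k to 3^k x^k
x ↦ 3 x
x^2 ↦ 9 x^2
x^3 ↦ 27 x^3
applying this coordinatewise to f: exp(τθ) f = -(243/2)x^3 - 9x^2 - 4x + 5


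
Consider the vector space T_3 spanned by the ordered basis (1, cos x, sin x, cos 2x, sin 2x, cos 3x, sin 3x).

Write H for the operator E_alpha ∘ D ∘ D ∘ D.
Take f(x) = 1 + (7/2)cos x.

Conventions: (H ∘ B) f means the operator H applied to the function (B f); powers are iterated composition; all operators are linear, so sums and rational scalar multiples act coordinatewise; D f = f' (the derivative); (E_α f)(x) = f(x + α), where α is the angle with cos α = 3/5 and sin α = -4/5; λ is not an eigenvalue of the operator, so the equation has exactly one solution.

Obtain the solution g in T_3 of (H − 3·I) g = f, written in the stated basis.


write g with unknown coordinates in the stated basis and equate coefficients in (H − 3·I) g = f
solving from the highest basis element down gives g = -1/3 - (133/148)cos x - (21/148)sin x
check: H g = (119/148)cos x - (63/148)sin x
so H g − 3·g = 1 + (7/2)cos x = f ✓

the result is g(x) = -1/3 - (133/148)cos x - (21/148)sin x


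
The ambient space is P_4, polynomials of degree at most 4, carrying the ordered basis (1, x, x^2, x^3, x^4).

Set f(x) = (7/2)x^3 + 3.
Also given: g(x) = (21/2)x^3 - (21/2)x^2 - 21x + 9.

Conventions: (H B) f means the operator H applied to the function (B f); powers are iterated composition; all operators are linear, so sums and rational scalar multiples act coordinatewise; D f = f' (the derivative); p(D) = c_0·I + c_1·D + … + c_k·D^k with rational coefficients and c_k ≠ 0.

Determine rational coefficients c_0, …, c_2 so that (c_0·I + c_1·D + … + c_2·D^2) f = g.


D^0 f = (7/2)x^3 + 3
D^1 f = (21/2)x^2
D^2 f = 21x
matching coefficients of g against c_0 f + c_1 Df + … from the top degree down determines the c_i
solution: c_0 = 3, c_1 = -1, c_2 = -1

p(D) = 3·I − D − D^2, i.e. c_0 = 3, c_1 = -1, c_2 = -1


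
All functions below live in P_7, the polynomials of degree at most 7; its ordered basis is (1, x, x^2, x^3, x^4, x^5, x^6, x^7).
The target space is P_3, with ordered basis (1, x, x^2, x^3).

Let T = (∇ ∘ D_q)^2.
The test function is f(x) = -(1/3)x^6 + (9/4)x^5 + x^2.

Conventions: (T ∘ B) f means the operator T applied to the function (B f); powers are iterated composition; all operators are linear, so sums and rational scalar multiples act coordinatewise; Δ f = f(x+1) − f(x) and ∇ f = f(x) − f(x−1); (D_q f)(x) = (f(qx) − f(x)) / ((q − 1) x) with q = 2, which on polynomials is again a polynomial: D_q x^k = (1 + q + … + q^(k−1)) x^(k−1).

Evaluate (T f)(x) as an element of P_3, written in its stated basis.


the result is g(x) = -4725x^2 + 11571x - 13767/2

D_q f = -21x^5 + (279/4)x^4 + 3x
∇ D_q f = -105x^4 + 489x^3 - (1257/2)x^2 + 384x - 351/4
D_q (∇ ∘ D_q) f = -1575x^3 + 3423x^2 - (3771/2)x + 384
∇ D_q (∇ ∘ D_q) f = -4725x^2 + 11571x - 13767/2


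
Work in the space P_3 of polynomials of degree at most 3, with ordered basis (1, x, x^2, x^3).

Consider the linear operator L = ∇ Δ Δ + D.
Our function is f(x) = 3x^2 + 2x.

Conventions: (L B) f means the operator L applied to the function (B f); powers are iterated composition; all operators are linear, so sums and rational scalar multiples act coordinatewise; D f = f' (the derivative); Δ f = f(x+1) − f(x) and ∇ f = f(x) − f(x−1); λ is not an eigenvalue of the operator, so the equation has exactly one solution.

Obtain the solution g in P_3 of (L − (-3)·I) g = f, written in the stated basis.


write g with unknown coordinates in the stated basis and equate coefficients in (L − (-3)·I) g = f
solving from the highest basis element down gives g = x^2
check: L g = 2x
so L g − (-3)·g = 3x^2 + 2x = f ✓

the image equals g(x) = x^2


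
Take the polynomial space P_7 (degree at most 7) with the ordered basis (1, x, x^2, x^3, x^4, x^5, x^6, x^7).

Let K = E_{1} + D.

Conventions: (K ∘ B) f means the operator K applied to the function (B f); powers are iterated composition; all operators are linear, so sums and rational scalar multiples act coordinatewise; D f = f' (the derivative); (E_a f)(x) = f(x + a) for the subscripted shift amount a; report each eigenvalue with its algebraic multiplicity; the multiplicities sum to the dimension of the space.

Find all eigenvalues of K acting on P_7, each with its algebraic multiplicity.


λ = 1 (multiplicity 8)

image of 1: 1
image of x: x + 2
image of x^2: x^2 + 4x + 1
image of x^3: x^3 + 6x^2 + 3x + 1
image of x^4: x^4 + 8x^3 + 6x^2 + 4x + 1
image of x^5: x^5 + 10x^4 + 10x^3 + 10x^2 + 5x + 1
image of x^6: x^6 + 12x^5 + 15x^4 + 20x^3 + 15x^2 + 6x + 1
image of x^7: x^7 + 14x^6 + 21x^5 + 35x^4 + 35x^3 + 21x^2 + 7x + 1
the matrix is upper triangular; its diagonal is (1, 1, 1, 1, 1, 1, 1, 1)
for a triangular matrix the eigenvalues are the diagonal entries, with algebraic multiplicity their repetition count


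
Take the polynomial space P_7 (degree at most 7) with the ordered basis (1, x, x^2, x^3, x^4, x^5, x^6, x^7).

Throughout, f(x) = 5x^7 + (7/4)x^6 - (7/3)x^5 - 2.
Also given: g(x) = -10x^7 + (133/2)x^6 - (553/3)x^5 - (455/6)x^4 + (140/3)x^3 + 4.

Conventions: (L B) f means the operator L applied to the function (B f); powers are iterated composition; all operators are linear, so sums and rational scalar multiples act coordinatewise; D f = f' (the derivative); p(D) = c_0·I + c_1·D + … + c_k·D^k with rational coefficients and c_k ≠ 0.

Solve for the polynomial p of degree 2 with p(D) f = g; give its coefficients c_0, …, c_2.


D^0 f = 5x^7 + (7/4)x^6 - (7/3)x^5 - 2
D^1 f = 35x^6 + (21/2)x^5 - (35/3)x^4
D^2 f = 210x^5 + (105/2)x^4 - (140/3)x^3
matching coefficients of g against c_0 f + c_1 Df + … from the top degree down determines the c_i
solution: c_0 = -2, c_1 = 2, c_2 = -1

c_0 = -2, c_1 = 2, c_2 = -1


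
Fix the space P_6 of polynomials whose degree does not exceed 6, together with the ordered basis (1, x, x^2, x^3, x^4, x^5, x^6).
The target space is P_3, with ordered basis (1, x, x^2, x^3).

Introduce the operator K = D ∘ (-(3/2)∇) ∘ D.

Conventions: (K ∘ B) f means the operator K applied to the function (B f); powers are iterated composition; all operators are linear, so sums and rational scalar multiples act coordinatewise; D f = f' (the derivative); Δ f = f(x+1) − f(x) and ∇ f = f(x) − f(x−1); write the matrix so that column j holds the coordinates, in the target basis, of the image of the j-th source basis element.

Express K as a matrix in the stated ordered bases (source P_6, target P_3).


the matrix is [[0, 0, 0, -9, 18, -30, 45]; [0, 0, 0, 0, -36, 90, -180]; [0, 0, 0, 0, 0, -90, 270]; [0, 0, 0, 0, 0, 0, -180]] (rows listed top to bottom)

image of 1: 0
image of x: 0
image of x^2: 0
image of x^3: -9
image of x^4: -36x + 18
image of x^5: -90x^2 + 90x - 30
image of x^6: -180x^3 + 270x^2 - 180x + 45
each image's coordinates form column j of the matrix


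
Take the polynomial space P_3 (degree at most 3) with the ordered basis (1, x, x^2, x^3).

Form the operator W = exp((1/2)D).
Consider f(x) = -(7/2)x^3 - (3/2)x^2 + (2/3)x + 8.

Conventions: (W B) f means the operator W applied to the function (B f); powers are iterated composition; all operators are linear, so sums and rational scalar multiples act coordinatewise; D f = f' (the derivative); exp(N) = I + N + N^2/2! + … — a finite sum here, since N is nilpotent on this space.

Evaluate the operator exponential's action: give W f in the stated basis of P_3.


the image equals g(x) = -(7/2)x^3 - (27/4)x^2 - (83/24)x + 361/48

order-1 term: -(21/4)x^2 - (3/2)x + 1/3
order-2 term: -(21/8)x - 3/8
order-3 term: -7/16
the series for exp((1/2)D) f terminates at order 3
exp((1/2)D) f = -(7/2)x^3 - (27/4)x^2 - (83/24)x + 361/48


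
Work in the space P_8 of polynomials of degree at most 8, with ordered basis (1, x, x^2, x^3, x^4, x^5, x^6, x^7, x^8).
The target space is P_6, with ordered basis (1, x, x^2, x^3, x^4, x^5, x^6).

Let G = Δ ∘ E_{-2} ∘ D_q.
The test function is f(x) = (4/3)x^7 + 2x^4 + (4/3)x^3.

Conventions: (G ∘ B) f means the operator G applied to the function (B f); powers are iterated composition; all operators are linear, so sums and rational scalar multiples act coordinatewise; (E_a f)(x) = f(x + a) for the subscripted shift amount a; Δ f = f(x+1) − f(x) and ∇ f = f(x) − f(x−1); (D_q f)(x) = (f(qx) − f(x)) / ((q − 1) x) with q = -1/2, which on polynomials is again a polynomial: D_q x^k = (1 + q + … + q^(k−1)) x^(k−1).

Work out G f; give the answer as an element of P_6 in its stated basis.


D_q f = (43/48)x^6 + (5/4)x^3 + x^2
E_{-2} D_q f = (43/48)x^6 - (43/4)x^5 + (215/4)x^4 - (1705/12)x^3 + (417/2)x^2 - 161x + 154/3
Δ E_{-2} D_q f = (43/8)x^5 - (645/16)x^4 + (1505/12)x^3 - (3165/16)x^2 + (1259/8)x - 811/16

the image equals g(x) = (43/8)x^5 - (645/16)x^4 + (1505/12)x^3 - (3165/16)x^2 + (1259/8)x - 811/16


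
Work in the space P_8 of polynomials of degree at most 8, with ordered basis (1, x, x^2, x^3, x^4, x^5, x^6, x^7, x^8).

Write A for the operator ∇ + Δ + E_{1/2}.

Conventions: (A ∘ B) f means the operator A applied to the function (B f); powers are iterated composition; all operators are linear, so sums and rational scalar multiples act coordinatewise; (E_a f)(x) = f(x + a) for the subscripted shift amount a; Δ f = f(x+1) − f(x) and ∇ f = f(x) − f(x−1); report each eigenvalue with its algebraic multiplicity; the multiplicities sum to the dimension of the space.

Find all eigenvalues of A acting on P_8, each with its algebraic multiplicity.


image of 1: 1
image of x: x + 5/2
image of x^2: x^2 + 5x + 1/4
image of x^3: x^3 + (15/2)x^2 + (3/4)x + 17/8
image of x^4: x^4 + 10x^3 + (3/2)x^2 + (17/2)x + 1/16
image of x^5: x^5 + (25/2)x^4 + (5/2)x^3 + (85/4)x^2 + (5/16)x + 65/32
image of x^6: x^6 + 15x^5 + (15/4)x^4 + (85/2)x^3 + (15/16)x^2 + (195/16)x + 1/64
image of x^7: x^7 + (35/2)x^6 + (21/4)x^5 + (595/8)x^4 + (35/16)x^3 + (1365/32)x^2 + (7/64)x + 257/128
image of x^8: x^8 + 20x^7 + 7x^6 + 119x^5 + (35/8)x^4 + (455/4)x^3 + (7/16)x^2 + (257/16)x + 1/256
the matrix is upper triangular; its diagonal is (1, 1, 1, 1, 1, 1, 1, 1, 1)
for a triangular matrix the eigenvalues are the diagonal entries, with algebraic multiplicity their repetition count

λ = 1 (multiplicity 9)


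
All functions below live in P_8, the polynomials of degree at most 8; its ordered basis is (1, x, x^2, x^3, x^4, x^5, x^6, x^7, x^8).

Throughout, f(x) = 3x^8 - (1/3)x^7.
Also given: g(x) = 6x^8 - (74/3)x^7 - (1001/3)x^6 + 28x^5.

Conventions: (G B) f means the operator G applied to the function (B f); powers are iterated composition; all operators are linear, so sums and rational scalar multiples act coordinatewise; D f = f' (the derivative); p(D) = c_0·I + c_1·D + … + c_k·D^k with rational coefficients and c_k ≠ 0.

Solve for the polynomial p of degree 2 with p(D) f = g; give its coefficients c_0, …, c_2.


D^0 f = 3x^8 - (1/3)x^7
D^1 f = 24x^7 - (7/3)x^6
D^2 f = 168x^6 - 14x^5
matching coefficients of g against c_0 f + c_1 Df + … from the top degree down determines the c_i
solution: c_0 = 2, c_1 = -1, c_2 = -2

c_0 = 2, c_1 = -1, c_2 = -2


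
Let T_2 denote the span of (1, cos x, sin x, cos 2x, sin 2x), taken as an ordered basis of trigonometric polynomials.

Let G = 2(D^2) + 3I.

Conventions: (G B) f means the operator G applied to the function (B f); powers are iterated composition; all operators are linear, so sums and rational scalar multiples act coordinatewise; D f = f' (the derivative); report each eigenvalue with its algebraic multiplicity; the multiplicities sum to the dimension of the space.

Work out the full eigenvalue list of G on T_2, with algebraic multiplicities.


image of 1: 3
image of cos x: cos x
image of sin x: sin x
image of cos 2x: -5cos 2x
image of sin 2x: -5sin 2x
the matrix is diagonal; its diagonal is (3, 1, 1, -5, -5)
for a triangular matrix the eigenvalues are the diagonal entries, with algebraic multiplicity their repetition count

λ = -5 (multiplicity 2), λ = 1 (multiplicity 2), λ = 3 (multiplicity 1)


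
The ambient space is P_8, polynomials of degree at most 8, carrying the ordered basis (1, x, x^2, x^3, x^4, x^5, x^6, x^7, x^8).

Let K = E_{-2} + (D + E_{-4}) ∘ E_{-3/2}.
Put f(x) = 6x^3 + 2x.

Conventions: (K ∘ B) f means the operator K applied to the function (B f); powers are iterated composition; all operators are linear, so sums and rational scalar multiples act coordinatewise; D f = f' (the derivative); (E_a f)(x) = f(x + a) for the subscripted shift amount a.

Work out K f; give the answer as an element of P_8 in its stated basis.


E_{-2} f = 6x^3 - 36x^2 + 74x - 52
E_{-3/2} f = 6x^3 - 27x^2 + (85/2)x - 93/4
D E_{-3/2} f = 18x^2 - 54x + 85/2
E_{-4} E_{-3/2} f = 6x^3 - 99x^2 + (1093/2)x - 4037/4
(D + E_{-4}) E_{-3/2} f = 6x^3 - 81x^2 + (985/2)x - 3867/4
(E_{-2} + (D + E_{-4}) ∘ E_{-3/2}) f = 12x^3 - 117x^2 + (1133/2)x - 4075/4

g(x) = 12x^3 - 117x^2 + (1133/2)x - 4075/4


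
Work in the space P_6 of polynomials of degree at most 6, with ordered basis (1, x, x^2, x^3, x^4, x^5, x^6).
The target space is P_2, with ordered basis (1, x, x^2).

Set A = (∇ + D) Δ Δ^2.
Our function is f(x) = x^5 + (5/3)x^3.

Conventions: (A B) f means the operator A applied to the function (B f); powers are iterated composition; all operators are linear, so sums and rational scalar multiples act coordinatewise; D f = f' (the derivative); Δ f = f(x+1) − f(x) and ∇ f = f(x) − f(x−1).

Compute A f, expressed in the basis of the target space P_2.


the result is g(x) = 240x + 300

Δ f = 5x^4 + 10x^3 + 15x^2 + 10x + 8/3
Δ Δ f = 20x^3 + 60x^2 + 80x + 40
Δ Δ^2 f = 60x^2 + 180x + 160
∇ Δ Δ^2 f = 120x + 120
D Δ Δ^2 f = 120x + 180
(∇ + D) Δ Δ^2 f = 240x + 300


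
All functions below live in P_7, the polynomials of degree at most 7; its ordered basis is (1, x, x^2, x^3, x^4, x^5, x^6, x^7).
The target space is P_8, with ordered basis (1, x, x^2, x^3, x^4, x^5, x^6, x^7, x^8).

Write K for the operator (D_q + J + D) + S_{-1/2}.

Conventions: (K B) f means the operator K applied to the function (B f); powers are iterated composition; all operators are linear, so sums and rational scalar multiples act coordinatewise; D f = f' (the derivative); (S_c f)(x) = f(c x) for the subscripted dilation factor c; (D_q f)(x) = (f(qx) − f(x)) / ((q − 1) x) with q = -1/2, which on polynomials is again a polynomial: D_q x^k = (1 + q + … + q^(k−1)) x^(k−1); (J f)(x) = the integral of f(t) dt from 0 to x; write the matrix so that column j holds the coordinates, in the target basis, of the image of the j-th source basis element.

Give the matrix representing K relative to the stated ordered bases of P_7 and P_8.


the matrix is [[1, 2, 0, 0, 0, 0, 0, 0]; [1, -1/2, 5/2, 0, 0, 0, 0, 0]; [0, 1/2, 1/4, 15/4, 0, 0, 0, 0]; [0, 0, 1/3, -1/8, 37/8, 0, 0, 0]; [0, 0, 0, 1/4, 1/16, 91/16, 0, 0]; [0, 0, 0, 0, 1/5, -1/32, 213/32, 0]; [0, 0, 0, 0, 0, 1/6, 1/64, 491/64]; [0, 0, 0, 0, 0, 0, 1/7, -1/128]; [0, 0, 0, 0, 0, 0, 0, 1/8]] (rows listed top to bottom)

image of 1: x + 1
image of x: (1/2)x^2 - (1/2)x + 2
image of x^2: (1/3)x^3 + (1/4)x^2 + (5/2)x
image of x^3: (1/4)x^4 - (1/8)x^3 + (15/4)x^2
image of x^4: (1/5)x^5 + (1/16)x^4 + (37/8)x^3
image of x^5: (1/6)x^6 - (1/32)x^5 + (91/16)x^4
image of x^6: (1/7)x^7 + (1/64)x^6 + (213/32)x^5
image of x^7: (1/8)x^8 - (1/128)x^7 + (491/64)x^6
each image's coordinates form column j of the matrix


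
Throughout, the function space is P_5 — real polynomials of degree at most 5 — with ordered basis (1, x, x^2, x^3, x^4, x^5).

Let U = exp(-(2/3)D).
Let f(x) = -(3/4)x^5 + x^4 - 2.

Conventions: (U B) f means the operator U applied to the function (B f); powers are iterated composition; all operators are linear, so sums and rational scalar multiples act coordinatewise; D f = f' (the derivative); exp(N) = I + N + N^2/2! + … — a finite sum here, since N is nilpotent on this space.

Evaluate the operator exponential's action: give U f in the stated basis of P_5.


order-1 term: (5/2)x^4 - (8/3)x^3
order-2 term: -(10/3)x^3 + (8/3)x^2
order-3 term: (20/9)x^2 - (32/27)x
order-4 term: -(20/27)x + 16/81
order-5 term: 8/81
the series for exp(-(2/3)D) f terminates at order 5
exp(-(2/3)D) f = -(3/4)x^5 + (7/2)x^4 - 6x^3 + (44/9)x^2 - (52/27)x - 46/27

g(x) = -(3/4)x^5 + (7/2)x^4 - 6x^3 + (44/9)x^2 - (52/27)x - 46/27


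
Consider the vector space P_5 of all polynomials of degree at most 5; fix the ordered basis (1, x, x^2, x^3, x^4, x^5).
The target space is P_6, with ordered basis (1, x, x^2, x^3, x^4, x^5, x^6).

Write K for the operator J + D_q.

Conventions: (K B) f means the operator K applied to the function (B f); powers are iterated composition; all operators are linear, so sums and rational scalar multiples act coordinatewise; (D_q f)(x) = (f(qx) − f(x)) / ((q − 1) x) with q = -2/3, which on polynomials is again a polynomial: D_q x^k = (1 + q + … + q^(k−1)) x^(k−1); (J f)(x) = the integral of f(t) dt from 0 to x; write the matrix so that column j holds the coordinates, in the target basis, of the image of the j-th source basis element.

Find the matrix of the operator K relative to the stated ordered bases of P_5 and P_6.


the matrix is [[0, 1, 0, 0, 0, 0]; [1, 0, 1/3, 0, 0, 0]; [0, 1/2, 0, 7/9, 0, 0]; [0, 0, 1/3, 0, 13/27, 0]; [0, 0, 0, 1/4, 0, 55/81]; [0, 0, 0, 0, 1/5, 0]; [0, 0, 0, 0, 0, 1/6]] (rows listed top to bottom)

image of 1: x
image of x: (1/2)x^2 + 1
image of x^2: (1/3)x^3 + (1/3)x
image of x^3: (1/4)x^4 + (7/9)x^2
image of x^4: (1/5)x^5 + (13/27)x^3
image of x^5: (1/6)x^6 + (55/81)x^4
each image's coordinates form column j of the matrix


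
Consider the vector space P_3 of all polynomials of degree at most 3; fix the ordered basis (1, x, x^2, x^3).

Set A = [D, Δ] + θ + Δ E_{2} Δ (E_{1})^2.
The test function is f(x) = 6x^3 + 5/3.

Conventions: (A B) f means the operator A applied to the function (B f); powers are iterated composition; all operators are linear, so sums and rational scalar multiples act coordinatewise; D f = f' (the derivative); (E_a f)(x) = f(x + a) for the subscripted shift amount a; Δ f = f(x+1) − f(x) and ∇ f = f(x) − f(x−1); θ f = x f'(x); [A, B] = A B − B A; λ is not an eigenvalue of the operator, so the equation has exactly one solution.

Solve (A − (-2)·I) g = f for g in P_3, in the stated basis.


write g with unknown coordinates in the stated basis and equate coefficients in (A − (-2)·I) g = f
solving from the highest basis element down gives g = (6/5)x^3 - (12/5)x - 103/6
check: A g = (18/5)x^3 + (24/5)x + 36
so A g − (-2)·g = 6x^3 + 5/3 = f ✓

the image equals g(x) = (6/5)x^3 - (12/5)x - 103/6


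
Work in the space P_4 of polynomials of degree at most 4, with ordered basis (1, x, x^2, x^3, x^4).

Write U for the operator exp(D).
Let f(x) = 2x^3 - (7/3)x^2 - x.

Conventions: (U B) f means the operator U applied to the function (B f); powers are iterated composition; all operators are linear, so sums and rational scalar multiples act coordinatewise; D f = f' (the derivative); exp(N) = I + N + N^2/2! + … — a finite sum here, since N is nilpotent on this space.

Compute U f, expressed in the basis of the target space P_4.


the image equals g(x) = 2x^3 + (11/3)x^2 + (1/3)x - 4/3

order-1 term: 6x^2 - (14/3)x - 1
order-2 term: 6x - 7/3
order-3 term: 2
the series for exp(D) f terminates at order 3
exp(D) f = 2x^3 + (11/3)x^2 + (1/3)x - 4/3


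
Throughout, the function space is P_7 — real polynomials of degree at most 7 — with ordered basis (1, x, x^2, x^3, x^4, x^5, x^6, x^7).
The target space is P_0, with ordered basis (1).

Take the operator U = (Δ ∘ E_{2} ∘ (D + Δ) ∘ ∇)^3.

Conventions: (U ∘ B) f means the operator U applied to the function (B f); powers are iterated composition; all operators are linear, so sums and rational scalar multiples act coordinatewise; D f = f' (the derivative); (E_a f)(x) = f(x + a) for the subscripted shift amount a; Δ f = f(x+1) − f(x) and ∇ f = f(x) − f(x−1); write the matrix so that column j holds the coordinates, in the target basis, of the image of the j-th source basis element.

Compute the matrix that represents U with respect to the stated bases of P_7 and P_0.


the matrix is [[0, 0, 0, 0, 0, 0, 0, 0]] (rows listed top to bottom)

image of 1: 0
image of x: 0
image of x^2: 0
image of x^3: 0
image of x^4: 0
image of x^5: 0
image of x^6: 0
image of x^7: 0
each image's coordinates form column j of the matrix


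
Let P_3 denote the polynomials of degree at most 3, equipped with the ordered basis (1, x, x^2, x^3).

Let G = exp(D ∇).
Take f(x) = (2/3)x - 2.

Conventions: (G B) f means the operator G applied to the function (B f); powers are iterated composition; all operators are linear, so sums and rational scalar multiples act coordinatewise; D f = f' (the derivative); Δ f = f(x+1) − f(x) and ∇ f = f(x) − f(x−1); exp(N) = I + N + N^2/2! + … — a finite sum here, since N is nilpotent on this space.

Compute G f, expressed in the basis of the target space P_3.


the result is g(x) = (2/3)x - 2

the series for exp(D ∇) f terminates at order 0
exp(D ∇) f = (2/3)x - 2


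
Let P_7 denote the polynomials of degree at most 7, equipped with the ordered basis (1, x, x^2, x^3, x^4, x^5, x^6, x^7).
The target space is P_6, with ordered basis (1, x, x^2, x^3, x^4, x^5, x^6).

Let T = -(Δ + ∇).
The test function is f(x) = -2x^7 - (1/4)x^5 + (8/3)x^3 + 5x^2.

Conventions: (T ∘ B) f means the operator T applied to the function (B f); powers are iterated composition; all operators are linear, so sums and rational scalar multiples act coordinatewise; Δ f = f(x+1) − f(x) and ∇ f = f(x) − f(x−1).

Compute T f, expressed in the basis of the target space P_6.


Δ f = -14x^6 - 42x^5 - (285/4)x^4 - (145/2)x^3 - (73/2)x^2 + (11/4)x + 65/12
∇ f = -14x^6 + 42x^5 - (285/4)x^4 + (145/2)x^3 - (73/2)x^2 + (69/4)x - 55/12
(Δ + ∇) f = -28x^6 - (285/2)x^4 - 73x^2 + 20x + 5/6
(-(Δ + ∇)) f = 28x^6 + (285/2)x^4 + 73x^2 - 20x - 5/6

the result is g(x) = 28x^6 + (285/2)x^4 + 73x^2 - 20x - 5/6


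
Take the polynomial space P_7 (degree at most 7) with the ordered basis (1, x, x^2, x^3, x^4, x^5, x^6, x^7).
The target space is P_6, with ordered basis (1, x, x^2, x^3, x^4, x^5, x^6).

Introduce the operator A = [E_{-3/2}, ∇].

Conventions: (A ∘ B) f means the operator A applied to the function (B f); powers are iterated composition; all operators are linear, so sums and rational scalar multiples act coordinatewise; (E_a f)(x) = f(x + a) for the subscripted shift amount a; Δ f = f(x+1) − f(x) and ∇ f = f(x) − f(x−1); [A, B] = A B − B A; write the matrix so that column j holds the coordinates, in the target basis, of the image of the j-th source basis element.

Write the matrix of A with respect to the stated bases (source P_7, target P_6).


the matrix is [[0, 0, 0, 0, 0, 0, 0, 0]; [0, 0, 0, 0, 0, 0, 0, 0]; [0, 0, 0, 0, 0, 0, 0, 0]; [0, 0, 0, 0, 0, 0, 0, 0]; [0, 0, 0, 0, 0, 0, 0, 0]; [0, 0, 0, 0, 0, 0, 0, 0]; [0, 0, 0, 0, 0, 0, 0, 0]] (rows listed top to bottom)

image of 1: 0
image of x: 0
image of x^2: 0
image of x^3: 0
image of x^4: 0
image of x^5: 0
image of x^6: 0
image of x^7: 0
each image's coordinates form column j of the matrix


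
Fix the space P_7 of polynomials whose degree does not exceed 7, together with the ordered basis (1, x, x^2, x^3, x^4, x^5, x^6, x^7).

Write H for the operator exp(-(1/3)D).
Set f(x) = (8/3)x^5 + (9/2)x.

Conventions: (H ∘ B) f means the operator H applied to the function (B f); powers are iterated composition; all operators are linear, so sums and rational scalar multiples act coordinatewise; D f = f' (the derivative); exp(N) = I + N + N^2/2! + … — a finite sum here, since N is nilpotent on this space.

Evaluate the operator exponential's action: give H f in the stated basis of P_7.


order-1 term: -(40/9)x^4 - 3/2
order-2 term: (80/27)x^3
order-3 term: -(80/81)x^2
order-4 term: (40/243)x
order-5 term: -8/729
the series for exp(-(1/3)D) f terminates at order 5
exp(-(1/3)D) f = (8/3)x^5 - (40/9)x^4 + (80/27)x^3 - (80/81)x^2 + (2267/486)x - 2203/1458

the result is g(x) = (8/3)x^5 - (40/9)x^4 + (80/27)x^3 - (80/81)x^2 + (2267/486)x - 2203/1458


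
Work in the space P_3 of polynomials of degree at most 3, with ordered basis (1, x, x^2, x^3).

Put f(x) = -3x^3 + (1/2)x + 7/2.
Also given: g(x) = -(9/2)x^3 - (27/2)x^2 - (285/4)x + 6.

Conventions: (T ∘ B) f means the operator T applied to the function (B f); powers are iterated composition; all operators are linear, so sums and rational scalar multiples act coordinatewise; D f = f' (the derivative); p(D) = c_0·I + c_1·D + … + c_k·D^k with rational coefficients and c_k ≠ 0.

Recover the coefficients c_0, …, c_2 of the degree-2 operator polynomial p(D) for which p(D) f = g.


p(D) = (3/2)·I + (3/2)·D + 4·D^2, i.e. c_0 = 3/2, c_1 = 3/2, c_2 = 4

D^0 f = -3x^3 + (1/2)x + 7/2
D^1 f = -9x^2 + 1/2
D^2 f = -18x
matching coefficients of g against c_0 f + c_1 Df + … from the top degree down determines the c_i
solution: c_0 = 3/2, c_1 = 3/2, c_2 = 4


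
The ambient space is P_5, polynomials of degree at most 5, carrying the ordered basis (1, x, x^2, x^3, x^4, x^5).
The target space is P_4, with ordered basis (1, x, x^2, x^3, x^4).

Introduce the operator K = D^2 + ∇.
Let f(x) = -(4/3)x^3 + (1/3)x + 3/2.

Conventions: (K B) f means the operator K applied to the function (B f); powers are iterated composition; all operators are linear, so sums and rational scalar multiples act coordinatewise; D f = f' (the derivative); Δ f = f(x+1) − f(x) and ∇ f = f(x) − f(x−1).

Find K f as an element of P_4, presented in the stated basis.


D f = -4x^2 + 1/3
D D f = -8x
∇ f = -4x^2 + 4x - 1
(D^2 + ∇) f = -4x^2 - 4x - 1

the result is g(x) = -4x^2 - 4x - 1


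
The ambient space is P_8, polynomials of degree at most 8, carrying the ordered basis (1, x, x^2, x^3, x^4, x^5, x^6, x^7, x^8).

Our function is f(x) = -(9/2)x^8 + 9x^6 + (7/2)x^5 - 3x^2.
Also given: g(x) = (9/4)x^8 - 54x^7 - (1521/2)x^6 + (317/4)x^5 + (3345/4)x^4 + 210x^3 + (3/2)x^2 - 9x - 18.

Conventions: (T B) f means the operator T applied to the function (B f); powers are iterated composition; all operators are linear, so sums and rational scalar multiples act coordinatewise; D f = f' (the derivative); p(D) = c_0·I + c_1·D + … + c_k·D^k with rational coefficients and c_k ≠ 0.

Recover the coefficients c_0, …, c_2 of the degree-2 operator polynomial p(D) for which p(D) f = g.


p(D) = -(1/2)·I + (3/2)·D + 3·D^2, i.e. c_0 = -1/2, c_1 = 3/2, c_2 = 3

D^0 f = -(9/2)x^8 + 9x^6 + (7/2)x^5 - 3x^2
D^1 f = -36x^7 + 54x^5 + (35/2)x^4 - 6x
D^2 f = -252x^6 + 270x^4 + 70x^3 - 6
matching coefficients of g against c_0 f + c_1 Df + … from the top degree down determines the c_i
solution: c_0 = -1/2, c_1 = 3/2, c_2 = 3


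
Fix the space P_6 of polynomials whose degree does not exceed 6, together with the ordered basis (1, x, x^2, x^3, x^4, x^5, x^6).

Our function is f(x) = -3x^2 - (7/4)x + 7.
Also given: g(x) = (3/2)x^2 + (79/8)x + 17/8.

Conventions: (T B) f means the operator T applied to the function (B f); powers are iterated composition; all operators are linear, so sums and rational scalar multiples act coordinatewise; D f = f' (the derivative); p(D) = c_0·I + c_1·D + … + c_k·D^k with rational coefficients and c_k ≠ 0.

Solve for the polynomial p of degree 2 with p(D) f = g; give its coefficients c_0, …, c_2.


D^0 f = -3x^2 - (7/4)x + 7
D^1 f = -6x - 7/4
D^2 f = -6
matching coefficients of g against c_0 f + c_1 Df + … from the top degree down determines the c_i
solution: c_0 = -1/2, c_1 = -3/2, c_2 = -1/2

p(D) = -(1/2)·I − (3/2)·D − (1/2)·D^2, i.e. c_0 = -1/2, c_1 = -3/2, c_2 = -1/2


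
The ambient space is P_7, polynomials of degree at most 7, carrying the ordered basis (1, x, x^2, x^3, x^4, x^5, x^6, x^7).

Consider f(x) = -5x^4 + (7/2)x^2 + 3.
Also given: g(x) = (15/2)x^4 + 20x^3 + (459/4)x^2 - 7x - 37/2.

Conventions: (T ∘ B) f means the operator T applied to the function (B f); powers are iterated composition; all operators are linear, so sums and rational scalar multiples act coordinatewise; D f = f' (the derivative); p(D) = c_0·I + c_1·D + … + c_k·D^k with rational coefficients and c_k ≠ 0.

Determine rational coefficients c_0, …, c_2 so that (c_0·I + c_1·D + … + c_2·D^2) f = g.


D^0 f = -5x^4 + (7/2)x^2 + 3
D^1 f = -20x^3 + 7x
D^2 f = -60x^2 + 7
matching coefficients of g against c_0 f + c_1 Df + … from the top degree down determines the c_i
solution: c_0 = -3/2, c_1 = -1, c_2 = -2

c_0 = -3/2, c_1 = -1, c_2 = -2


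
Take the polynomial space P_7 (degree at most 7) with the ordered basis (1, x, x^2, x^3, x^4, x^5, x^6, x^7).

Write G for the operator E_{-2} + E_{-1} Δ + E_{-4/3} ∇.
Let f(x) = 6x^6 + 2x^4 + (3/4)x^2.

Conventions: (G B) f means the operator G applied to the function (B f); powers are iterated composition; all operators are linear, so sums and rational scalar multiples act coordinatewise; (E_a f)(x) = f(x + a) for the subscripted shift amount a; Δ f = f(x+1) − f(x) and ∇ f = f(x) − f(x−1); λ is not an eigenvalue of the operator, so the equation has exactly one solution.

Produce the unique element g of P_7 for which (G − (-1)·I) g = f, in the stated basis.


write g with unknown coordinates in the stated basis and equate coefficients in (G − (-1)·I) g = f
solving from the highest basis element down gives g = 3x^6 + 16x^4 - 100x^3 + (6977/24)x^2 - (4610/9)x + 35609/72
check: G g = 3x^6 - 14x^4 + 100x^3 - (6959/24)x^2 + (4610/9)x - 35609/72
so G g − (-1)·g = 6x^6 + 2x^4 + (3/4)x^2 = f ✓

the result is g(x) = 3x^6 + 16x^4 - 100x^3 + (6977/24)x^2 - (4610/9)x + 35609/72


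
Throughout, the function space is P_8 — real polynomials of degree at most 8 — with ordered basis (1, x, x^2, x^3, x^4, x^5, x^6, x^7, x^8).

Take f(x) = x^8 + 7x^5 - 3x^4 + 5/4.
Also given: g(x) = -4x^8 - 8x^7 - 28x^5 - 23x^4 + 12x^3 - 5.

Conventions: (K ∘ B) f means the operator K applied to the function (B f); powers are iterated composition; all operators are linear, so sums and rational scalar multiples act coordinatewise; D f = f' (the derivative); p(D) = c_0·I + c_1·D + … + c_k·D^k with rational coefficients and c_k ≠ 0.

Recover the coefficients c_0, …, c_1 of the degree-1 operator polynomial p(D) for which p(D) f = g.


D^0 f = x^8 + 7x^5 - 3x^4 + 5/4
D^1 f = 8x^7 + 35x^4 - 12x^3
matching coefficients of g against c_0 f + c_1 Df + … from the top degree down determines the c_i
solution: c_0 = -4, c_1 = -1

c_0 = -4, c_1 = -1


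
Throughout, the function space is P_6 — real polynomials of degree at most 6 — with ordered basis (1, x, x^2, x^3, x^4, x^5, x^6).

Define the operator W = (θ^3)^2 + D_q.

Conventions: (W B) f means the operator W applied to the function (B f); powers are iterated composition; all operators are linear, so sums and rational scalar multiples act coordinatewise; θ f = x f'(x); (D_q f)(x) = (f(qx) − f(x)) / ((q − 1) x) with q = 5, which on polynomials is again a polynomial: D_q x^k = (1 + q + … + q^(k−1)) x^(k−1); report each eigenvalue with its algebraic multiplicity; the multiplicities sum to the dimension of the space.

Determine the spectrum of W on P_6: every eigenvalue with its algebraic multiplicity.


λ = 0 (multiplicity 1), λ = 1 (multiplicity 1), λ = 64 (multiplicity 1), λ = 729 (multiplicity 1), λ = 4096 (multiplicity 1), λ = 15625 (multiplicity 1), λ = 46656 (multiplicity 1)

image of 1: 0
image of x: x + 1
image of x^2: 64x^2 + 6x
image of x^3: 729x^3 + 31x^2
image of x^4: 4096x^4 + 156x^3
image of x^5: 15625x^5 + 781x^4
image of x^6: 46656x^6 + 3906x^5
the matrix is upper triangular; its diagonal is (0, 1, 64, 729, 4096, 15625, 46656)
for a triangular matrix the eigenvalues are the diagonal entries, with algebraic multiplicity their repetition count


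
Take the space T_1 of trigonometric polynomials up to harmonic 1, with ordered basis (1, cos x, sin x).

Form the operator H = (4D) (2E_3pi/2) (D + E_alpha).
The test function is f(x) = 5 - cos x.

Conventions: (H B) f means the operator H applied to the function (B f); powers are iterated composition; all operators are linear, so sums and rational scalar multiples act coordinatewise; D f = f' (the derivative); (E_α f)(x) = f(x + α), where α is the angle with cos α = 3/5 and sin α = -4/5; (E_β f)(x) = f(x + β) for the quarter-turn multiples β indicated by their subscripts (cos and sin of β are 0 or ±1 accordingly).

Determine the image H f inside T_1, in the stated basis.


D f = sin x
E_alpha f = 5 - (3/5)cos x - (4/5)sin x
(D + E_alpha) f = 5 - (3/5)cos x + (1/5)sin x
E_3pi/2 (D + E_alpha) f = 5 - (1/5)cos x - (3/5)sin x
(2E_3pi/2) (D + E_alpha) f = 10 - (2/5)cos x - (6/5)sin x
D (2E_3pi/2) (D + E_alpha) f = -(6/5)cos x + (2/5)sin x
(4D) (2E_3pi/2) (D + E_alpha) f = -(24/5)cos x + (8/5)sin x

g(x) = -(24/5)cos x + (8/5)sin x


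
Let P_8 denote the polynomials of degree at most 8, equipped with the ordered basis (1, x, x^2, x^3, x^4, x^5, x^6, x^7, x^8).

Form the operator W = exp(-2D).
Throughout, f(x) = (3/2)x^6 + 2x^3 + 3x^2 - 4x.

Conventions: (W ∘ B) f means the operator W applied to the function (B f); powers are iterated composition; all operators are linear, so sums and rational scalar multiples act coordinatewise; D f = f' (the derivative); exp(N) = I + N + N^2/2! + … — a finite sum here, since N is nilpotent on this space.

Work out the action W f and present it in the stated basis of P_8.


order-1 term: -18x^5 - 12x^2 - 12x + 8
order-2 term: 90x^4 + 24x + 12
order-3 term: -240x^3 - 16
order-4 term: 360x^2
order-5 term: -288x
order-6 term: 96
the series for exp(-2D) f terminates at order 6
exp(-2D) f = (3/2)x^6 - 18x^5 + 90x^4 - 238x^3 + 351x^2 - 280x + 100

the result is g(x) = (3/2)x^6 - 18x^5 + 90x^4 - 238x^3 + 351x^2 - 280x + 100


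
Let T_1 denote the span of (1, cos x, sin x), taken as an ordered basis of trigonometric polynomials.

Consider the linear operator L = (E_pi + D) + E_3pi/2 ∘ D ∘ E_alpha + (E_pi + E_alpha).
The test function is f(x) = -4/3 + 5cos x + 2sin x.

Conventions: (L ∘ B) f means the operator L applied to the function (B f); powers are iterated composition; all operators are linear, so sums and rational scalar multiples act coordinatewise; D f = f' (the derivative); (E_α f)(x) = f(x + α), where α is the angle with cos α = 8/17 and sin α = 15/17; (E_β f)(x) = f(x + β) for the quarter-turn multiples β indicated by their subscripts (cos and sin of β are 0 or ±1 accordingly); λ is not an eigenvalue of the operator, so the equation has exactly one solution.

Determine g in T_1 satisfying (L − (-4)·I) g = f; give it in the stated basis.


the image equals g(x) = -4/21 + (156/277)cos x + (335/277)sin x

write g with unknown coordinates in the stated basis and equate coefficients in (L − (-4)·I) g = f
solving from the highest basis element down gives g = -4/21 + (156/277)cos x + (335/277)sin x
check: L g = -4/7 + (761/277)cos x - (786/277)sin x
so L g − (-4)·g = -4/3 + 5cos x + 2sin x = f ✓


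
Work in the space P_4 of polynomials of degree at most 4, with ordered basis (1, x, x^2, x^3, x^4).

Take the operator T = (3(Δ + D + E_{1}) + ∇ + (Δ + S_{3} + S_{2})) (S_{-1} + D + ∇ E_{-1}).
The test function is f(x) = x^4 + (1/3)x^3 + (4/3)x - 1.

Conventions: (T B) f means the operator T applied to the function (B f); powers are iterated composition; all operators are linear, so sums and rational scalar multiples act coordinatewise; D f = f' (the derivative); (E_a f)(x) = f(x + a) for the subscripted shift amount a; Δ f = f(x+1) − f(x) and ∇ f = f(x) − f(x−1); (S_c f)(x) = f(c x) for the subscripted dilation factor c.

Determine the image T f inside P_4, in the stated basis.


S_{-1} f = x^4 - (1/3)x^3 - (4/3)x - 1
D f = 4x^3 + x^2 + 4/3
E_{-1} f = x^4 - (11/3)x^3 + 5x^2 - (5/3)x - 5/3
∇ E_{-1} f = 4x^3 - 17x^2 + 25x - 34/3
(S_{-1} + D + ∇ E_{-1}) f = x^4 + (23/3)x^3 - 16x^2 + (71/3)x - 11
Δ (S_{-1} + D + ∇ E_{-1}) f = 4x^3 + 29x^2 - 5x + 49/3
D (S_{-1} + D + ∇ E_{-1}) f = 4x^3 + 23x^2 - 32x + 71/3
E_{1} (S_{-1} + D + ∇ E_{-1}) f = x^4 + (35/3)x^3 + 13x^2 + (56/3)x + 16/3
(Δ + D + E_{1}) (S_{-1} + D + ∇ E_{-1}) f = x^4 + (59/3)x^3 + 65x^2 - (55/3)x + 136/3
(3(Δ + D + E_{1})) (S_{-1} + D + ∇ E_{-1}) f = 3x^4 + 59x^3 + 195x^2 - 55x + 136
∇ (S_{-1} + D + ∇ E_{-1}) f = 4x^3 + 17x^2 - 51x + 139/3
Δ (S_{-1} + D + ∇ E_{-1}) f = 4x^3 + 29x^2 - 5x + 49/3
S_{3} (S_{-1} + D + ∇ E_{-1}) f = 81x^4 + 207x^3 - 144x^2 + 71x - 11
S_{2} (S_{-1} + D + ∇ E_{-1}) f = 16x^4 + (184/3)x^3 - 64x^2 + (142/3)x - 11
(Δ + S_{3} + S_{2}) (S_{-1} + D + ∇ E_{-1}) f = 97x^4 + (817/3)x^3 - 179x^2 + (340/3)x - 17/3
(3(Δ + D + E_{1}) + ∇ + (Δ + S_{3} + S_{2})) (S_{-1} + D + ∇ E_{-1}) f = 100x^4 + (1006/3)x^3 + 33x^2 + (22/3)x + 530/3

g(x) = 100x^4 + (1006/3)x^3 + 33x^2 + (22/3)x + 530/3
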